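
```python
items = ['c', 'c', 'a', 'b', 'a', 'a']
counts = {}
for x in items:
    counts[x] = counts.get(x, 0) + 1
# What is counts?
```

Initial: counts = {}, items = ['c', 'c', 'a', 'b', 'a', 'a']
See 'c': counts = {'c': 1}
See 'c': counts = {'c': 2}
See 'a': counts = {'c': 2, 'a': 1}
See 'b': counts = {'c': 2, 'a': 1, 'b': 1}
See 'a': counts = {'c': 2, 'a': 2, 'b': 1}
See 'a': counts = {'c': 2, 'a': 3, 'b': 1}

{'c': 2, 'a': 3, 'b': 1}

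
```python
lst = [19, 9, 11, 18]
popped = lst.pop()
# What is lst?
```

[19, 9, 11]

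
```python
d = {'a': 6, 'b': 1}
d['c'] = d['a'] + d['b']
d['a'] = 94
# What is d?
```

After line 1: d = {'a': 6, 'b': 1}
After line 2 (d['c'] = 6 + 1): d = {'a': 6, 'b': 1, 'c': 7}
After line 3: d = {'a': 94, 'b': 1, 'c': 7}

{'a': 94, 'b': 1, 'c': 7}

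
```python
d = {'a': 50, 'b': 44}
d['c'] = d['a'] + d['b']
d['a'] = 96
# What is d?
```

After line 1: d = {'a': 50, 'b': 44}
After line 2 (d['c'] = 50 + 44): d = {'a': 50, 'b': 44, 'c': 94}
After line 3: d = {'a': 96, 'b': 44, 'c': 94}

{'a': 96, 'b': 44, 'c': 94}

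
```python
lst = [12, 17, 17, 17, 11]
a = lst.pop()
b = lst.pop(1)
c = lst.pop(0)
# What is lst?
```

After line 1: lst = [12, 17, 17, 17, 11]
After line 2 (pop() -> a = 11): lst = [12, 17, 17, 17]
After line 3 (pop(1) -> b = 17): lst = [12, 17, 17]
After line 4 (pop(0) -> c = 12): lst = [17, 17]

[17, 17]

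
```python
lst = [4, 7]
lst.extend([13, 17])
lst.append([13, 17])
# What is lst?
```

After line 1: lst = [4, 7]
After line 2 (extend unpacks [13, 17]): lst = [4, 7, 13, 17]
After line 3 (append adds [13, 17] as single element): lst = [4, 7, 13, 17, [13, 17]]

[4, 7, 13, 17, [13, 17]]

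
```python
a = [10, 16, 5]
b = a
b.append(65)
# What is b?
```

After line 1: a = [10, 16, 5]
After line 2 (b = a is an alias, same object): a = [10, 16, 5], b = [10, 16, 5]
After line 3 (b.append mutates the shared list): a = [10, 16, 5, 65], b = [10, 16, 5, 65]

[10, 16, 5, 65]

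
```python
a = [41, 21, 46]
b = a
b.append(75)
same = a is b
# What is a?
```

After line 1: a = [41, 21, 46]
After line 2 (b = a is an alias, same object): a = [41, 21, 46], b = [41, 21, 46]
After line 3 (b.append mutates the shared list): a = [41, 21, 46, 75], b = [41, 21, 46, 75]
After line 4 (same = a is b; same object -> True): same = True

[41, 21, 46, 75]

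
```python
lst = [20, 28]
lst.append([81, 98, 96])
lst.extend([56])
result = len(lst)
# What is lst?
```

After line 1: lst = [20, 28]
After line 2 (append adds [81, 98, 96] as single element): lst = [20, 28, [81, 98, 96]]
After line 3 (extend unpacks [56], adds 56): lst = [20, 28, [81, 98, 96], 56]
After line 4: result = len(lst) = 4

[20, 28, [81, 98, 96], 56]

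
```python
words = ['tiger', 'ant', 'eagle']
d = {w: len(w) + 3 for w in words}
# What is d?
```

{'tiger': 8, 'ant': 6, 'eagle': 8}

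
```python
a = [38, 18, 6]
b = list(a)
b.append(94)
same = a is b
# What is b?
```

After line 1: a = [38, 18, 6]
After line 2 (b = list(a) is a shallow copy, new object): a = [38, 18, 6], b = [38, 18, 6]
After line 3 (append only mutates b): a = [38, 18, 6], b = [38, 18, 6, 94]
After line 4 (same = a is b; different objects -> False): same = False

[38, 18, 6, 94]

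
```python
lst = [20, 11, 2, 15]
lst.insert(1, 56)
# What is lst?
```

[20, 56, 11, 2, 15]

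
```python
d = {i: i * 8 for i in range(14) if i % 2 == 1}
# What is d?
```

{1: 8, 3: 24, 5: 40, 7: 56, 9: 72, 11: 88, 13: 104}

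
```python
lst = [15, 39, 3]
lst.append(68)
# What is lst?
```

[15, 39, 3, 68]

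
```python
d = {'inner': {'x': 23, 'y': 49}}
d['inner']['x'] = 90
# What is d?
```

After line 1: d = {'inner': {'x': 23, 'y': 49}}
After line 2 (inner x overwritten): d = {'inner': {'x': 90, 'y': 49}}

{'inner': {'x': 90, 'y': 49}}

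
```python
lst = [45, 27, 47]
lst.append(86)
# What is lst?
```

[45, 27, 47, 86]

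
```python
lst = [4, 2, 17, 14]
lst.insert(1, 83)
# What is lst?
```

[4, 83, 2, 17, 14]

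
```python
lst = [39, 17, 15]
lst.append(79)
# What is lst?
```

[39, 17, 15, 79]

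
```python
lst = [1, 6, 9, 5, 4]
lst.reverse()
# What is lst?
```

[4, 5, 9, 6, 1]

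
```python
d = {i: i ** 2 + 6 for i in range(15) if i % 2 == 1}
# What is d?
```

{1: 7, 3: 15, 5: 31, 7: 55, 9: 87, 11: 127, 13: 175}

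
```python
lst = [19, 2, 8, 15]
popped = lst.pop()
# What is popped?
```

15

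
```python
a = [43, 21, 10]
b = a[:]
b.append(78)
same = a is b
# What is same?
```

After line 1: a = [43, 21, 10]
After line 2 (b = a[:] is a shallow copy, new object): a = [43, 21, 10], b = [43, 21, 10]
After line 3 (append only mutates b): a = [43, 21, 10], b = [43, 21, 10, 78]
After line 4 (same = a is b; different objects -> False): same = False

False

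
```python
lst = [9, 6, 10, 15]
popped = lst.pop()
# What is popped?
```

15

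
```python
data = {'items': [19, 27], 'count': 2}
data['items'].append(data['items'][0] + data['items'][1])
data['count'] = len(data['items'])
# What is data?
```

After line 1: data = {'items': [19, 27], 'count': 2}
After line 2 (append 19 + 27 = 46): data = {'items': [19, 27, 46], 'count': 2}
After line 3 (count = len(items) = 3): data = {'items': [19, 27, 46], 'count': 3}

{'items': [19, 27, 46], 'count': 3}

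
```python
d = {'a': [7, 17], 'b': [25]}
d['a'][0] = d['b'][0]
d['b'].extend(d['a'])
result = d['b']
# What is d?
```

After line 1: d = {'a': [7, 17], 'b': [25]}
After line 2 (a[0] = b[0] = 25): d = {'a': [25, 17], 'b': [25]}
After line 3 (b.extend(a) appends [25, 17]): d = {'a': [25, 17], 'b': [25, 25, 17]}
After line 4: result = d['b'] = [25, 25, 17]

{'a': [25, 17], 'b': [25, 25, 17]}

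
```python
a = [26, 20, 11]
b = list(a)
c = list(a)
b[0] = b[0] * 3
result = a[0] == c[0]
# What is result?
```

After line 1: a = [26, 20, 11]
After line 2 (b = list(a), copy): a = [26, 20, 11], b = [26, 20, 11]
After line 3 (c = list(a) is a copy, new object): c = [26, 20, 11]
After line 4 (b[0] = 26 * 3 = 78; only b mutates (copy)): a = [26, 20, 11], b = [78, 20, 11], c = [26, 20, 11]
After line 5 (a[0] = 26, c[0] = 26; result = True)

True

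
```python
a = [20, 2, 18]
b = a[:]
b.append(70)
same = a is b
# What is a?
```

After line 1: a = [20, 2, 18]
After line 2 (b = a[:] is a shallow copy, new object): a = [20, 2, 18], b = [20, 2, 18]
After line 3 (append only mutates b): a = [20, 2, 18], b = [20, 2, 18, 70]
After line 4 (same = a is b; different objects -> False): same = False

[20, 2, 18]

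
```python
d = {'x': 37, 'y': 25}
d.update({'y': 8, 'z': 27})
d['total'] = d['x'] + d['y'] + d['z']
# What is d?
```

After line 1: d = {'x': 37, 'y': 25}
After line 2 (y overwritten, z added): d = {'x': 37, 'y': 8, 'z': 27}
After line 3 (total = 37 + 8 + 27 = 72): d = {'x': 37, 'y': 8, 'z': 27, 'total': 72}

{'x': 37, 'y': 8, 'z': 27, 'total': 72}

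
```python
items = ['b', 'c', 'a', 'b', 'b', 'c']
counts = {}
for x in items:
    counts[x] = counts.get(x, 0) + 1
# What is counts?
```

Initial: counts = {}, items = ['b', 'c', 'a', 'b', 'b', 'c']
See 'b': counts = {'b': 1}
See 'c': counts = {'b': 1, 'c': 1}
See 'a': counts = {'b': 1, 'c': 1, 'a': 1}
See 'b': counts = {'b': 2, 'c': 1, 'a': 1}
See 'b': counts = {'b': 3, 'c': 1, 'a': 1}
See 'c': counts = {'b': 3, 'c': 2, 'a': 1}

{'b': 3, 'c': 2, 'a': 1}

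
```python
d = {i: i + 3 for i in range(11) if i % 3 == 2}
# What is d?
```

{2: 5, 5: 8, 8: 11}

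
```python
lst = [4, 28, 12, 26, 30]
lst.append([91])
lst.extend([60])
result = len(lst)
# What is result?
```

After line 1: lst = [4, 28, 12, 26, 30]
After line 2 (append adds [91] as single element): lst = [4, 28, 12, 26, 30, [91]]
After line 3 (extend unpacks [60], adds 60): lst = [4, 28, 12, 26, 30, [91], 60]
After line 4: result = len(lst) = 7

7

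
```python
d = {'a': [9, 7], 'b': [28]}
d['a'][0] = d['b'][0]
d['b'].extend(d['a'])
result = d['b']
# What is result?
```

After line 1: d = {'a': [9, 7], 'b': [28]}
After line 2 (a[0] = b[0] = 28): d = {'a': [28, 7], 'b': [28]}
After line 3 (b.extend(a) appends [28, 7]): d = {'a': [28, 7], 'b': [28, 28, 7]}
After line 4: result = d['b'] = [28, 28, 7]

[28, 28, 7]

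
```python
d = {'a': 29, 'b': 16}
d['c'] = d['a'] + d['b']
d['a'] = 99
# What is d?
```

After line 1: d = {'a': 29, 'b': 16}
After line 2 (d['c'] = 29 + 16): d = {'a': 29, 'b': 16, 'c': 45}
After line 3: d = {'a': 99, 'b': 16, 'c': 45}

{'a': 99, 'b': 16, 'c': 45}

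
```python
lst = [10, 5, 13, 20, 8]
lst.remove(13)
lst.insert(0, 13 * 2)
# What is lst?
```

After line 1: lst = [10, 5, 13, 20, 8]
After line 2 (remove first 13): lst = [10, 5, 20, 8]
After line 3 (insert 26 at index 0): lst = [26, 10, 5, 20, 8]

[26, 10, 5, 20, 8]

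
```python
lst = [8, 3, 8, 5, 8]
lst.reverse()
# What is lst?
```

[8, 5, 8, 3, 8]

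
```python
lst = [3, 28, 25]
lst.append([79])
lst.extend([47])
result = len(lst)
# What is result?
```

After line 1: lst = [3, 28, 25]
After line 2 (append adds [79] as single element): lst = [3, 28, 25, [79]]
After line 3 (extend unpacks [47], adds 47): lst = [3, 28, 25, [79], 47]
After line 4: result = len(lst) = 5

5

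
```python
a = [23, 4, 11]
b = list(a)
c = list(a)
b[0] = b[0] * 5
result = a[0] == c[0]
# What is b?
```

After line 1: a = [23, 4, 11]
After line 2 (b = list(a), copy): a = [23, 4, 11], b = [23, 4, 11]
After line 3 (c = list(a) is a copy, new object): c = [23, 4, 11]
After line 4 (b[0] = 23 * 5 = 115; only b mutates (copy)): a = [23, 4, 11], b = [115, 4, 11], c = [23, 4, 11]
After line 5 (a[0] = 23, c[0] = 23; result = True)

[115, 4, 11]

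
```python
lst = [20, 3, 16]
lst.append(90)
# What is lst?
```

[20, 3, 16, 90]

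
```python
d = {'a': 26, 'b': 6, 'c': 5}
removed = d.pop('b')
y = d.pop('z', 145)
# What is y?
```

After line 1: d = {'a': 26, 'b': 6, 'c': 5}
After line 2 (pop 'b' returns 6): d = {'a': 26, 'c': 5}, removed = 6
After line 3 (pop 'z' missing, returns default 145): d = {'a': 26, 'c': 5}, y = 145

145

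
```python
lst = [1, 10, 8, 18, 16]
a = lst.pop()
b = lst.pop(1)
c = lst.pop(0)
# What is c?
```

After line 1: lst = [1, 10, 8, 18, 16]
After line 2 (pop() -> a = 16): lst = [1, 10, 8, 18]
After line 3 (pop(1) -> b = 10): lst = [1, 8, 18]
After line 4 (pop(0) -> c = 1): lst = [8, 18]

1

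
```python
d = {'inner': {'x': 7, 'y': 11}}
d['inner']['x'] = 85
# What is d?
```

After line 1: d = {'inner': {'x': 7, 'y': 11}}
After line 2 (inner x overwritten): d = {'inner': {'x': 85, 'y': 11}}

{'inner': {'x': 85, 'y': 11}}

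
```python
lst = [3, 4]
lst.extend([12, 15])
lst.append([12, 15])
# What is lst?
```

After line 1: lst = [3, 4]
After line 2 (extend unpacks [12, 15]): lst = [3, 4, 12, 15]
After line 3 (append adds [12, 15] as single element): lst = [3, 4, 12, 15, [12, 15]]

[3, 4, 12, 15, [12, 15]]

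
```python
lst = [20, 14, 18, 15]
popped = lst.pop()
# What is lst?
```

[20, 14, 18]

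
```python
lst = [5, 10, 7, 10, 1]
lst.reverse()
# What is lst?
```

[1, 10, 7, 10, 5]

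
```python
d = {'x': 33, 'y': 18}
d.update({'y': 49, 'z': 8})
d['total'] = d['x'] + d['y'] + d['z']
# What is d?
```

After line 1: d = {'x': 33, 'y': 18}
After line 2 (y overwritten, z added): d = {'x': 33, 'y': 49, 'z': 8}
After line 3 (total = 33 + 49 + 8 = 90): d = {'x': 33, 'y': 49, 'z': 8, 'total': 90}

{'x': 33, 'y': 49, 'z': 8, 'total': 90}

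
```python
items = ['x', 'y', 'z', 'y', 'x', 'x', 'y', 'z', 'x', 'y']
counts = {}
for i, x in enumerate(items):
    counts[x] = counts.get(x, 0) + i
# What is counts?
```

Initial: counts = {}, items = ['x', 'y', 'z', 'y', 'x', 'x', 'y', 'z', 'x', 'y']
i=0, x='x': counts = {'x': 0}
i=1, x='y': counts = {'x': 0, 'y': 1}
i=2, x='z': counts = {'x': 0, 'y': 1, 'z': 2}
i=3, x='y': counts = {'x': 0, 'y': 4, 'z': 2}
i=4, x='x': counts = {'x': 4, 'y': 4, 'z': 2}
i=5, x='x': counts = {'x': 9, 'y': 4, 'z': 2}
i=6, x='y': counts = {'x': 9, 'y': 10, 'z': 2}
i=7, x='z': counts = {'x': 9, 'y': 10, 'z': 9}
i=8, x='x': counts = {'x': 17, 'y': 10, 'z': 9}
i=9, x='y': counts = {'x': 17, 'y': 19, 'z': 9}

{'x': 17, 'y': 19, 'z': 9}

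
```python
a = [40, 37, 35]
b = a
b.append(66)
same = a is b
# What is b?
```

After line 1: a = [40, 37, 35]
After line 2 (b = a is an alias, same object): a = [40, 37, 35], b = [40, 37, 35]
After line 3 (b.append mutates the shared list): a = [40, 37, 35, 66], b = [40, 37, 35, 66]
After line 4 (same = a is b; same object -> True): same = True

[40, 37, 35, 66]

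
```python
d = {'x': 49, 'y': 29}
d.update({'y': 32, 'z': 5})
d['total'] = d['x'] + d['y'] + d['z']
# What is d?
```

After line 1: d = {'x': 49, 'y': 29}
After line 2 (y overwritten, z added): d = {'x': 49, 'y': 32, 'z': 5}
After line 3 (total = 49 + 32 + 5 = 86): d = {'x': 49, 'y': 32, 'z': 5, 'total': 86}

{'x': 49, 'y': 32, 'z': 5, 'total': 86}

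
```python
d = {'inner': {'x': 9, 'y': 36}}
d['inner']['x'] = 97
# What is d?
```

After line 1: d = {'inner': {'x': 9, 'y': 36}}
After line 2 (inner x overwritten): d = {'inner': {'x': 97, 'y': 36}}

{'inner': {'x': 97, 'y': 36}}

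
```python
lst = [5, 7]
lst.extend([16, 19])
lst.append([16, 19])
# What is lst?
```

After line 1: lst = [5, 7]
After line 2 (extend unpacks [16, 19]): lst = [5, 7, 16, 19]
After line 3 (append adds [16, 19] as single element): lst = [5, 7, 16, 19, [16, 19]]

[5, 7, 16, 19, [16, 19]]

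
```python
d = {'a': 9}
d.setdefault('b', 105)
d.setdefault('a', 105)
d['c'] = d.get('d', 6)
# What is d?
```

After line 1: d = {'a': 9}
After line 2 (setdefault adds 'b'=105): d = {'a': 9, 'b': 105}
After line 3 (setdefault 'a' no-op, already exists): d = {'a': 9, 'b': 105}
After line 4 (get('d', 6) returns default since 'd' not in d): d = {'a': 9, 'b': 105, 'c': 6}

{'a': 9, 'b': 105, 'c': 6}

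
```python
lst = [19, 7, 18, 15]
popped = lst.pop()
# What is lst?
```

[19, 7, 18]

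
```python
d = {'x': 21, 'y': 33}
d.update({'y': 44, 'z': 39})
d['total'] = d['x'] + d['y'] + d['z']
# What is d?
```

After line 1: d = {'x': 21, 'y': 33}
After line 2 (y overwritten, z added): d = {'x': 21, 'y': 44, 'z': 39}
After line 3 (total = 21 + 44 + 39 = 104): d = {'x': 21, 'y': 44, 'z': 39, 'total': 104}

{'x': 21, 'y': 44, 'z': 39, 'total': 104}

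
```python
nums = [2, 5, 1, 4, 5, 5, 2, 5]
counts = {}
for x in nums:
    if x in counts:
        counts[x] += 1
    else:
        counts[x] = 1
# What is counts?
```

Initial: counts = {}, nums = [2, 5, 1, 4, 5, 5, 2, 5]
See 2: counts = {2: 1}
See 5: counts = {2: 1, 5: 1}
See 1: counts = {2: 1, 5: 1, 1: 1}
See 4: counts = {2: 1, 5: 1, 1: 1, 4: 1}
See 5: counts = {2: 1, 5: 2, 1: 1, 4: 1}
See 5: counts = {2: 1, 5: 3, 1: 1, 4: 1}
See 2: counts = {2: 2, 5: 3, 1: 1, 4: 1}
See 5: counts = {2: 2, 5: 4, 1: 1, 4: 1}

{2: 2, 5: 4, 1: 1, 4: 1}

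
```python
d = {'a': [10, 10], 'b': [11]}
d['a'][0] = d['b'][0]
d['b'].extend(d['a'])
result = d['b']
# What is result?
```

After line 1: d = {'a': [10, 10], 'b': [11]}
After line 2 (a[0] = b[0] = 11): d = {'a': [11, 10], 'b': [11]}
After line 3 (b.extend(a) appends [11, 10]): d = {'a': [11, 10], 'b': [11, 11, 10]}
After line 4: result = d['b'] = [11, 11, 10]

[11, 11, 10]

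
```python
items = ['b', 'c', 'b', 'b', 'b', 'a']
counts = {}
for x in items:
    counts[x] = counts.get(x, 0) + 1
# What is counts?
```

Initial: counts = {}, items = ['b', 'c', 'b', 'b', 'b', 'a']
See 'b': counts = {'b': 1}
See 'c': counts = {'b': 1, 'c': 1}
See 'b': counts = {'b': 2, 'c': 1}
See 'b': counts = {'b': 3, 'c': 1}
See 'b': counts = {'b': 4, 'c': 1}
See 'a': counts = {'b': 4, 'c': 1, 'a': 1}

{'b': 4, 'c': 1, 'a': 1}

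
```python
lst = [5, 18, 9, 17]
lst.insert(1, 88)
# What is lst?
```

[5, 88, 18, 9, 17]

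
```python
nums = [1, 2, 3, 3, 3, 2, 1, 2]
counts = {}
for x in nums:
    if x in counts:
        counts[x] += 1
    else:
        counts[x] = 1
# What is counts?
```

Initial: counts = {}, nums = [1, 2, 3, 3, 3, 2, 1, 2]
See 1: counts = {1: 1}
See 2: counts = {1: 1, 2: 1}
See 3: counts = {1: 1, 2: 1, 3: 1}
See 3: counts = {1: 1, 2: 1, 3: 2}
See 3: counts = {1: 1, 2: 1, 3: 3}
See 2: counts = {1: 1, 2: 2, 3: 3}
See 1: counts = {1: 2, 2: 2, 3: 3}
See 2: counts = {1: 2, 2: 3, 3: 3}

{1: 2, 2: 3, 3: 3}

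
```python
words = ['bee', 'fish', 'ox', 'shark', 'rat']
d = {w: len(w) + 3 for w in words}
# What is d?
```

{'bee': 6, 'fish': 7, 'ox': 5, 'shark': 8, 'rat': 6}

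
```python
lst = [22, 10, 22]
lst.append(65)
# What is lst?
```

[22, 10, 22, 65]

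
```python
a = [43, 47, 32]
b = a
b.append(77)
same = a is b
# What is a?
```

After line 1: a = [43, 47, 32]
After line 2 (b = a is an alias, same object): a = [43, 47, 32], b = [43, 47, 32]
After line 3 (b.append mutates the shared list): a = [43, 47, 32, 77], b = [43, 47, 32, 77]
After line 4 (same = a is b; same object -> True): same = True

[43, 47, 32, 77]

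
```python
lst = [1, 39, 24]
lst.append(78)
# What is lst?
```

[1, 39, 24, 78]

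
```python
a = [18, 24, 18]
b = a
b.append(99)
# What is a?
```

After line 1: a = [18, 24, 18]
After line 2 (b = a is an alias, same object): a = [18, 24, 18], b = [18, 24, 18]
After line 3 (b.append mutates the shared list): a = [18, 24, 18, 99], b = [18, 24, 18, 99]

[18, 24, 18, 99]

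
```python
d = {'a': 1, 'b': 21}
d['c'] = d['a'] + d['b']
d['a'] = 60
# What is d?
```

After line 1: d = {'a': 1, 'b': 21}
After line 2 (d['c'] = 1 + 21): d = {'a': 1, 'b': 21, 'c': 22}
After line 3: d = {'a': 60, 'b': 21, 'c': 22}

{'a': 60, 'b': 21, 'c': 22}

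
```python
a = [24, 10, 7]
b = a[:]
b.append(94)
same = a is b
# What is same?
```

After line 1: a = [24, 10, 7]
After line 2 (b = a[:] is a shallow copy, new object): a = [24, 10, 7], b = [24, 10, 7]
After line 3 (append only mutates b): a = [24, 10, 7], b = [24, 10, 7, 94]
After line 4 (same = a is b; different objects -> False): same = False

False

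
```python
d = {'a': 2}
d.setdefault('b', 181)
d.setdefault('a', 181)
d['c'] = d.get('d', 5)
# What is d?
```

After line 1: d = {'a': 2}
After line 2 (setdefault adds 'b'=181): d = {'a': 2, 'b': 181}
After line 3 (setdefault 'a' no-op, already exists): d = {'a': 2, 'b': 181}
After line 4 (get('d', 5) returns default since 'd' not in d): d = {'a': 2, 'b': 181, 'c': 5}

{'a': 2, 'b': 181, 'c': 5}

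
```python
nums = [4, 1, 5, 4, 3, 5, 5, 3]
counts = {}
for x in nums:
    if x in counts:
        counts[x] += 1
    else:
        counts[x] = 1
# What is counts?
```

Initial: counts = {}, nums = [4, 1, 5, 4, 3, 5, 5, 3]
See 4: counts = {4: 1}
See 1: counts = {4: 1, 1: 1}
See 5: counts = {4: 1, 1: 1, 5: 1}
See 4: counts = {4: 2, 1: 1, 5: 1}
See 3: counts = {4: 2, 1: 1, 5: 1, 3: 1}
See 5: counts = {4: 2, 1: 1, 5: 2, 3: 1}
See 5: counts = {4: 2, 1: 1, 5: 3, 3: 1}
See 3: counts = {4: 2, 1: 1, 5: 3, 3: 2}

{4: 2, 1: 1, 5: 3, 3: 2}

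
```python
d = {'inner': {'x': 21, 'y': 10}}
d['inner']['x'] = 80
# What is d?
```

After line 1: d = {'inner': {'x': 21, 'y': 10}}
After line 2 (inner x overwritten): d = {'inner': {'x': 80, 'y': 10}}

{'inner': {'x': 80, 'y': 10}}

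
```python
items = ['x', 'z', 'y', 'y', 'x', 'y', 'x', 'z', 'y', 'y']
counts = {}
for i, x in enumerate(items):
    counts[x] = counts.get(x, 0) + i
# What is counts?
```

Initial: counts = {}, items = ['x', 'z', 'y', 'y', 'x', 'y', 'x', 'z', 'y', 'y']
i=0, x='x': counts = {'x': 0}
i=1, x='z': counts = {'x': 0, 'z': 1}
i=2, x='y': counts = {'x': 0, 'z': 1, 'y': 2}
i=3, x='y': counts = {'x': 0, 'z': 1, 'y': 5}
i=4, x='x': counts = {'x': 4, 'z': 1, 'y': 5}
i=5, x='y': counts = {'x': 4, 'z': 1, 'y': 10}
i=6, x='x': counts = {'x': 10, 'z': 1, 'y': 10}
i=7, x='z': counts = {'x': 10, 'z': 8, 'y': 10}
i=8, x='y': counts = {'x': 10, 'z': 8, 'y': 18}
i=9, x='y': counts = {'x': 10, 'z': 8, 'y': 27}

{'x': 10, 'z': 8, 'y': 27}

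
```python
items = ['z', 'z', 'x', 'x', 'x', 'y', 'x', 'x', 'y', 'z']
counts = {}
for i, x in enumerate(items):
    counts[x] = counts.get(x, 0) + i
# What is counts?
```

Initial: counts = {}, items = ['z', 'z', 'x', 'x', 'x', 'y', 'x', 'x', 'y', 'z']
i=0, x='z': counts = {'z': 0}
i=1, x='z': counts = {'z': 1}
i=2, x='x': counts = {'z': 1, 'x': 2}
i=3, x='x': counts = {'z': 1, 'x': 5}
i=4, x='x': counts = {'z': 1, 'x': 9}
i=5, x='y': counts = {'z': 1, 'x': 9, 'y': 5}
i=6, x='x': counts = {'z': 1, 'x': 15, 'y': 5}
i=7, x='x': counts = {'z': 1, 'x': 22, 'y': 5}
i=8, x='y': counts = {'z': 1, 'x': 22, 'y': 13}
i=9, x='z': counts = {'z': 10, 'x': 22, 'y': 13}

{'z': 10, 'x': 22, 'y': 13}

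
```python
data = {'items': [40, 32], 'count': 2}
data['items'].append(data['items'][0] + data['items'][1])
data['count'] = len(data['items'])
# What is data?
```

After line 1: data = {'items': [40, 32], 'count': 2}
After line 2 (append 40 + 32 = 72): data = {'items': [40, 32, 72], 'count': 2}
After line 3 (count = len(items) = 3): data = {'items': [40, 32, 72], 'count': 3}

{'items': [40, 32, 72], 'count': 3}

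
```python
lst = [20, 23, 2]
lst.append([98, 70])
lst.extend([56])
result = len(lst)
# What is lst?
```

After line 1: lst = [20, 23, 2]
After line 2 (append adds [98, 70] as single element): lst = [20, 23, 2, [98, 70]]
After line 3 (extend unpacks [56], adds 56): lst = [20, 23, 2, [98, 70], 56]
After line 4: result = len(lst) = 5

[20, 23, 2, [98, 70], 56]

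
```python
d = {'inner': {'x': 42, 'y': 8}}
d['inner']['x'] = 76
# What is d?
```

After line 1: d = {'inner': {'x': 42, 'y': 8}}
After line 2 (inner x overwritten): d = {'inner': {'x': 76, 'y': 8}}

{'inner': {'x': 76, 'y': 8}}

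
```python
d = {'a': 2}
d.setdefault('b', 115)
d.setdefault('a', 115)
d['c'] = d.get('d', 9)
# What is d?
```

After line 1: d = {'a': 2}
After line 2 (setdefault adds 'b'=115): d = {'a': 2, 'b': 115}
After line 3 (setdefault 'a' no-op, already exists): d = {'a': 2, 'b': 115}
After line 4 (get('d', 9) returns default since 'd' not in d): d = {'a': 2, 'b': 115, 'c': 9}

{'a': 2, 'b': 115, 'c': 9}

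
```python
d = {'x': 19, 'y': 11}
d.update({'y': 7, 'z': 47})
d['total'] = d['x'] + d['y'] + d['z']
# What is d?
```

After line 1: d = {'x': 19, 'y': 11}
After line 2 (y overwritten, z added): d = {'x': 19, 'y': 7, 'z': 47}
After line 3 (total = 19 + 7 + 47 = 73): d = {'x': 19, 'y': 7, 'z': 47, 'total': 73}

{'x': 19, 'y': 7, 'z': 47, 'total': 73}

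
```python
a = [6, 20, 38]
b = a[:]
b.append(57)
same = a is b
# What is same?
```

After line 1: a = [6, 20, 38]
After line 2 (b = a[:] is a shallow copy, new object): a = [6, 20, 38], b = [6, 20, 38]
After line 3 (append only mutates b): a = [6, 20, 38], b = [6, 20, 38, 57]
After line 4 (same = a is b; different objects -> False): same = False

False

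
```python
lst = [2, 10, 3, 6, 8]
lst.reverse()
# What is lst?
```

[8, 6, 3, 10, 2]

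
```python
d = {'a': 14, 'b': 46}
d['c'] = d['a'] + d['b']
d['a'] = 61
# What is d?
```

After line 1: d = {'a': 14, 'b': 46}
After line 2 (d['c'] = 14 + 46): d = {'a': 14, 'b': 46, 'c': 60}
After line 3: d = {'a': 61, 'b': 46, 'c': 60}

{'a': 61, 'b': 46, 'c': 60}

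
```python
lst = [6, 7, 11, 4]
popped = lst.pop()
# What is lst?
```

[6, 7, 11]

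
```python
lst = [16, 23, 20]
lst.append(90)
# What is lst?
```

[16, 23, 20, 90]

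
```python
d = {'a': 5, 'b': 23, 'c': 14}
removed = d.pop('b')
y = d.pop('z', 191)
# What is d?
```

After line 1: d = {'a': 5, 'b': 23, 'c': 14}
After line 2 (pop 'b' returns 23): d = {'a': 5, 'c': 14}, removed = 23
After line 3 (pop 'z' missing, returns default 191): d = {'a': 5, 'c': 14}, y = 191

{'a': 5, 'c': 14}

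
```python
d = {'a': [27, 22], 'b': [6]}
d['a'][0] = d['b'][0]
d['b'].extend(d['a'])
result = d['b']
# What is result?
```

After line 1: d = {'a': [27, 22], 'b': [6]}
After line 2 (a[0] = b[0] = 6): d = {'a': [6, 22], 'b': [6]}
After line 3 (b.extend(a) appends [6, 22]): d = {'a': [6, 22], 'b': [6, 6, 22]}
After line 4: result = d['b'] = [6, 6, 22]

[6, 6, 22]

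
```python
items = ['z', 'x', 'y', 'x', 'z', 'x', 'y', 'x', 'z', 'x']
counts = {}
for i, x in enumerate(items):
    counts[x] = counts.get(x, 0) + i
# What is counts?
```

Initial: counts = {}, items = ['z', 'x', 'y', 'x', 'z', 'x', 'y', 'x', 'z', 'x']
i=0, x='z': counts = {'z': 0}
i=1, x='x': counts = {'z': 0, 'x': 1}
i=2, x='y': counts = {'z': 0, 'x': 1, 'y': 2}
i=3, x='x': counts = {'z': 0, 'x': 4, 'y': 2}
i=4, x='z': counts = {'z': 4, 'x': 4, 'y': 2}
i=5, x='x': counts = {'z': 4, 'x': 9, 'y': 2}
i=6, x='y': counts = {'z': 4, 'x': 9, 'y': 8}
i=7, x='x': counts = {'z': 4, 'x': 16, 'y': 8}
i=8, x='z': counts = {'z': 12, 'x': 16, 'y': 8}
i=9, x='x': counts = {'z': 12, 'x': 25, 'y': 8}

{'z': 12, 'x': 25, 'y': 8}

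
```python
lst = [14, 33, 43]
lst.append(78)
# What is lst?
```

[14, 33, 43, 78]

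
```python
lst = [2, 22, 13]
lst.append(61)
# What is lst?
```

[2, 22, 13, 61]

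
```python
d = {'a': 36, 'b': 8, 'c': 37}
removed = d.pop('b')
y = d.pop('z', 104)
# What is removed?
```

After line 1: d = {'a': 36, 'b': 8, 'c': 37}
After line 2 (pop 'b' returns 8): d = {'a': 36, 'c': 37}, removed = 8
After line 3 (pop 'z' missing, returns default 104): d = {'a': 36, 'c': 37}, y = 104

8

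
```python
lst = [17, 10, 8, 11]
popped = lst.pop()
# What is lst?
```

[17, 10, 8]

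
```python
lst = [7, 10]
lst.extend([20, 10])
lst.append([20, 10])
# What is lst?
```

After line 1: lst = [7, 10]
After line 2 (extend unpacks [20, 10]): lst = [7, 10, 20, 10]
After line 3 (append adds [20, 10] as single element): lst = [7, 10, 20, 10, [20, 10]]

[7, 10, 20, 10, [20, 10]]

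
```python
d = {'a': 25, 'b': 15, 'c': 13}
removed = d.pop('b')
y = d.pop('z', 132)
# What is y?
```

After line 1: d = {'a': 25, 'b': 15, 'c': 13}
After line 2 (pop 'b' returns 15): d = {'a': 25, 'c': 13}, removed = 15
After line 3 (pop 'z' missing, returns default 132): d = {'a': 25, 'c': 13}, y = 132

132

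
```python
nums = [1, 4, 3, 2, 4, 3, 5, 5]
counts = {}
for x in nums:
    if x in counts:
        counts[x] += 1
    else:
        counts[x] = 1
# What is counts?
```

Initial: counts = {}, nums = [1, 4, 3, 2, 4, 3, 5, 5]
See 1: counts = {1: 1}
See 4: counts = {1: 1, 4: 1}
See 3: counts = {1: 1, 4: 1, 3: 1}
See 2: counts = {1: 1, 4: 1, 3: 1, 2: 1}
See 4: counts = {1: 1, 4: 2, 3: 1, 2: 1}
See 3: counts = {1: 1, 4: 2, 3: 2, 2: 1}
See 5: counts = {1: 1, 4: 2, 3: 2, 2: 1, 5: 1}
See 5: counts = {1: 1, 4: 2, 3: 2, 2: 1, 5: 2}

{1: 1, 4: 2, 3: 2, 2: 1, 5: 2}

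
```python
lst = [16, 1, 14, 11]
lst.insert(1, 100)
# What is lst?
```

[16, 100, 1, 14, 11]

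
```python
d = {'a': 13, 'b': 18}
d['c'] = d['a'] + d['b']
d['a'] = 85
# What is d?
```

After line 1: d = {'a': 13, 'b': 18}
After line 2 (d['c'] = 13 + 18): d = {'a': 13, 'b': 18, 'c': 31}
After line 3: d = {'a': 85, 'b': 18, 'c': 31}

{'a': 85, 'b': 18, 'c': 31}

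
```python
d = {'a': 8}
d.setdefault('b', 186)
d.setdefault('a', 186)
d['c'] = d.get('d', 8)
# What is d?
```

After line 1: d = {'a': 8}
After line 2 (setdefault adds 'b'=186): d = {'a': 8, 'b': 186}
After line 3 (setdefault 'a' no-op, already exists): d = {'a': 8, 'b': 186}
After line 4 (get('d', 8) returns default since 'd' not in d): d = {'a': 8, 'b': 186, 'c': 8}

{'a': 8, 'b': 186, 'c': 8}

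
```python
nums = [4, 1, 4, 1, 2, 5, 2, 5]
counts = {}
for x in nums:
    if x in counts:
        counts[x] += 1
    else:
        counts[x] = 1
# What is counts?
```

Initial: counts = {}, nums = [4, 1, 4, 1, 2, 5, 2, 5]
See 4: counts = {4: 1}
See 1: counts = {4: 1, 1: 1}
See 4: counts = {4: 2, 1: 1}
See 1: counts = {4: 2, 1: 2}
See 2: counts = {4: 2, 1: 2, 2: 1}
See 5: counts = {4: 2, 1: 2, 2: 1, 5: 1}
See 2: counts = {4: 2, 1: 2, 2: 2, 5: 1}
See 5: counts = {4: 2, 1: 2, 2: 2, 5: 2}

{4: 2, 1: 2, 2: 2, 5: 2}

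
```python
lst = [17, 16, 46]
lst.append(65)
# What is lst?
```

[17, 16, 46, 65]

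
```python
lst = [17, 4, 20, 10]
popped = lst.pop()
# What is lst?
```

[17, 4, 20]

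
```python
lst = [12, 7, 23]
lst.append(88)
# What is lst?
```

[12, 7, 23, 88]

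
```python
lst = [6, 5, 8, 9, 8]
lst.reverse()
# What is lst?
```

[8, 9, 8, 5, 6]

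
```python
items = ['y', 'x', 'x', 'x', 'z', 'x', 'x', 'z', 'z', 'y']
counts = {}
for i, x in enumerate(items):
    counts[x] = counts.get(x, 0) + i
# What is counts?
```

Initial: counts = {}, items = ['y', 'x', 'x', 'x', 'z', 'x', 'x', 'z', 'z', 'y']
i=0, x='y': counts = {'y': 0}
i=1, x='x': counts = {'y': 0, 'x': 1}
i=2, x='x': counts = {'y': 0, 'x': 3}
i=3, x='x': counts = {'y': 0, 'x': 6}
i=4, x='z': counts = {'y': 0, 'x': 6, 'z': 4}
i=5, x='x': counts = {'y': 0, 'x': 11, 'z': 4}
i=6, x='x': counts = {'y': 0, 'x': 17, 'z': 4}
i=7, x='z': counts = {'y': 0, 'x': 17, 'z': 11}
i=8, x='z': counts = {'y': 0, 'x': 17, 'z': 19}
i=9, x='y': counts = {'y': 9, 'x': 17, 'z': 19}

{'y': 9, 'x': 17, 'z': 19}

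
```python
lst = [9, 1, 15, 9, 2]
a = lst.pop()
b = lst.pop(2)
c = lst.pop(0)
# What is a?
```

After line 1: lst = [9, 1, 15, 9, 2]
After line 2 (pop() -> a = 2): lst = [9, 1, 15, 9]
After line 3 (pop(2) -> b = 15): lst = [9, 1, 9]
After line 4 (pop(0) -> c = 9): lst = [1, 9]

2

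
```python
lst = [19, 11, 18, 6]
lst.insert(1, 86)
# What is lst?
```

[19, 86, 11, 18, 6]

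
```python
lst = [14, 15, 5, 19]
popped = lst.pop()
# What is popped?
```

19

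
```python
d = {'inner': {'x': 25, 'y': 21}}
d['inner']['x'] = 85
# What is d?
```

After line 1: d = {'inner': {'x': 25, 'y': 21}}
After line 2 (inner x overwritten): d = {'inner': {'x': 85, 'y': 21}}

{'inner': {'x': 85, 'y': 21}}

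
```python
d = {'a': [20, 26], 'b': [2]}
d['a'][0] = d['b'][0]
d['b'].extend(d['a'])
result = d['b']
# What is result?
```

After line 1: d = {'a': [20, 26], 'b': [2]}
After line 2 (a[0] = b[0] = 2): d = {'a': [2, 26], 'b': [2]}
After line 3 (b.extend(a) appends [2, 26]): d = {'a': [2, 26], 'b': [2, 2, 26]}
After line 4: result = d['b'] = [2, 2, 26]

[2, 2, 26]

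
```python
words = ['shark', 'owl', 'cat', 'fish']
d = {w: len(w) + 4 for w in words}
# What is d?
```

{'shark': 9, 'owl': 7, 'cat': 7, 'fish': 8}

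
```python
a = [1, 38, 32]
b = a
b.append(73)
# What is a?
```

After line 1: a = [1, 38, 32]
After line 2 (b = a is an alias, same object): a = [1, 38, 32], b = [1, 38, 32]
After line 3 (b.append mutates the shared list): a = [1, 38, 32, 73], b = [1, 38, 32, 73]

[1, 38, 32, 73]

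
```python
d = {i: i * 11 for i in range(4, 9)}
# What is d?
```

{4: 44, 5: 55, 6: 66, 7: 77, 8: 88}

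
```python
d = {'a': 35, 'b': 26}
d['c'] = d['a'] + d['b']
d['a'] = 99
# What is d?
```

After line 1: d = {'a': 35, 'b': 26}
After line 2 (d['c'] = 35 + 26): d = {'a': 35, 'b': 26, 'c': 61}
After line 3: d = {'a': 99, 'b': 26, 'c': 61}

{'a': 99, 'b': 26, 'c': 61}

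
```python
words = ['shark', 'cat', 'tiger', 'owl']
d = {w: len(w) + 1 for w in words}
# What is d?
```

{'shark': 6, 'cat': 4, 'tiger': 6, 'owl': 4}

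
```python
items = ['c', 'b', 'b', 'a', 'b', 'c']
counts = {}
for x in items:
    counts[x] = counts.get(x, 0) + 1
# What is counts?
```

Initial: counts = {}, items = ['c', 'b', 'b', 'a', 'b', 'c']
See 'c': counts = {'c': 1}
See 'b': counts = {'c': 1, 'b': 1}
See 'b': counts = {'c': 1, 'b': 2}
See 'a': counts = {'c': 1, 'b': 2, 'a': 1}
See 'b': counts = {'c': 1, 'b': 3, 'a': 1}
See 'c': counts = {'c': 2, 'b': 3, 'a': 1}

{'c': 2, 'b': 3, 'a': 1}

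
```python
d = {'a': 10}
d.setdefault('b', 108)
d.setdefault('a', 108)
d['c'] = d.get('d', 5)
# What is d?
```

After line 1: d = {'a': 10}
After line 2 (setdefault adds 'b'=108): d = {'a': 10, 'b': 108}
After line 3 (setdefault 'a' no-op, already exists): d = {'a': 10, 'b': 108}
After line 4 (get('d', 5) returns default since 'd' not in d): d = {'a': 10, 'b': 108, 'c': 5}

{'a': 10, 'b': 108, 'c': 5}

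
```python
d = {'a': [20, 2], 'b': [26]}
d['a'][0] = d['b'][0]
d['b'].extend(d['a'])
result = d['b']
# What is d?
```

After line 1: d = {'a': [20, 2], 'b': [26]}
After line 2 (a[0] = b[0] = 26): d = {'a': [26, 2], 'b': [26]}
After line 3 (b.extend(a) appends [26, 2]): d = {'a': [26, 2], 'b': [26, 26, 2]}
After line 4: result = d['b'] = [26, 26, 2]

{'a': [26, 2], 'b': [26, 26, 2]}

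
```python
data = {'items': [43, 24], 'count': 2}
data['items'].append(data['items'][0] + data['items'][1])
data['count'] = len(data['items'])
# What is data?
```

After line 1: data = {'items': [43, 24], 'count': 2}
After line 2 (append 43 + 24 = 67): data = {'items': [43, 24, 67], 'count': 2}
After line 3 (count = len(items) = 3): data = {'items': [43, 24, 67], 'count': 3}

{'items': [43, 24, 67], 'count': 3}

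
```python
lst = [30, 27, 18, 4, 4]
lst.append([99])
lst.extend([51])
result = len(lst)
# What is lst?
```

After line 1: lst = [30, 27, 18, 4, 4]
After line 2 (append adds [99] as single element): lst = [30, 27, 18, 4, 4, [99]]
After line 3 (extend unpacks [51], adds 51): lst = [30, 27, 18, 4, 4, [99], 51]
After line 4: result = len(lst) = 7

[30, 27, 18, 4, 4, [99], 51]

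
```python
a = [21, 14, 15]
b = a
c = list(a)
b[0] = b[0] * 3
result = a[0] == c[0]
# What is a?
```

After line 1: a = [21, 14, 15]
After line 2 (b = a, alias): a = [21, 14, 15], b = [21, 14, 15]
After line 3 (c = list(a) is a copy, new object): c = [21, 14, 15]
After line 4 (b[0] = 21 * 3 = 63; mutates shared a/b): a = b = [63, 14, 15], c = [21, 14, 15]
After line 5 (a[0] = 63, c[0] = 21; result = False)

[63, 14, 15]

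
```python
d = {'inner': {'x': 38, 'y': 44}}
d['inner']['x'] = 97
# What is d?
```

After line 1: d = {'inner': {'x': 38, 'y': 44}}
After line 2 (inner x overwritten): d = {'inner': {'x': 97, 'y': 44}}

{'inner': {'x': 97, 'y': 44}}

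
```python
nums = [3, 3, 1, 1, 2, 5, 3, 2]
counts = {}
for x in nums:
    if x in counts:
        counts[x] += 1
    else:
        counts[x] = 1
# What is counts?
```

Initial: counts = {}, nums = [3, 3, 1, 1, 2, 5, 3, 2]
See 3: counts = {3: 1}
See 3: counts = {3: 2}
See 1: counts = {3: 2, 1: 1}
See 1: counts = {3: 2, 1: 2}
See 2: counts = {3: 2, 1: 2, 2: 1}
See 5: counts = {3: 2, 1: 2, 2: 1, 5: 1}
See 3: counts = {3: 3, 1: 2, 2: 1, 5: 1}
See 2: counts = {3: 3, 1: 2, 2: 2, 5: 1}

{3: 3, 1: 2, 2: 2, 5: 1}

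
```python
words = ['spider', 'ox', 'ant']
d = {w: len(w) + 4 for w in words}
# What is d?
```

{'spider': 10, 'ox': 6, 'ant': 7}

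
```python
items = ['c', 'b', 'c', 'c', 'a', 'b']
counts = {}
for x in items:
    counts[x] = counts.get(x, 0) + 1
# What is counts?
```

Initial: counts = {}, items = ['c', 'b', 'c', 'c', 'a', 'b']
See 'c': counts = {'c': 1}
See 'b': counts = {'c': 1, 'b': 1}
See 'c': counts = {'c': 2, 'b': 1}
See 'c': counts = {'c': 3, 'b': 1}
See 'a': counts = {'c': 3, 'b': 1, 'a': 1}
See 'b': counts = {'c': 3, 'b': 2, 'a': 1}

{'c': 3, 'b': 2, 'a': 1}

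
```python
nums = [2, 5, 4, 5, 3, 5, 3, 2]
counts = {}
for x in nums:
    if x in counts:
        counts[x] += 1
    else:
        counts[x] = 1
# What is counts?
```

Initial: counts = {}, nums = [2, 5, 4, 5, 3, 5, 3, 2]
See 2: counts = {2: 1}
See 5: counts = {2: 1, 5: 1}
See 4: counts = {2: 1, 5: 1, 4: 1}
See 5: counts = {2: 1, 5: 2, 4: 1}
See 3: counts = {2: 1, 5: 2, 4: 1, 3: 1}
See 5: counts = {2: 1, 5: 3, 4: 1, 3: 1}
See 3: counts = {2: 1, 5: 3, 4: 1, 3: 2}
See 2: counts = {2: 2, 5: 3, 4: 1, 3: 2}

{2: 2, 5: 3, 4: 1, 3: 2}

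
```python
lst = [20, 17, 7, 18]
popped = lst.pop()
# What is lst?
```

[20, 17, 7]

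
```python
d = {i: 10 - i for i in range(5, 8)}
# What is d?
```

{5: 5, 6: 4, 7: 3}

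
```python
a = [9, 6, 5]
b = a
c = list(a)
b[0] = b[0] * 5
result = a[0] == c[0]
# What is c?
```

After line 1: a = [9, 6, 5]
After line 2 (b = a, alias): a = [9, 6, 5], b = [9, 6, 5]
After line 3 (c = list(a) is a copy, new object): c = [9, 6, 5]
After line 4 (b[0] = 9 * 5 = 45; mutates shared a/b): a = b = [45, 6, 5], c = [9, 6, 5]
After line 5 (a[0] = 45, c[0] = 9; result = False)

[9, 6, 5]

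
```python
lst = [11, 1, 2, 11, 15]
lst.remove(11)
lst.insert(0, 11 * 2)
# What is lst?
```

After line 1: lst = [11, 1, 2, 11, 15]
After line 2 (remove first 11): lst = [1, 2, 11, 15]
After line 3 (insert 22 at index 0): lst = [22, 1, 2, 11, 15]

[22, 1, 2, 11, 15]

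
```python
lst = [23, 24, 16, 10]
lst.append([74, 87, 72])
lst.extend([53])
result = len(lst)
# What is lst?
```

After line 1: lst = [23, 24, 16, 10]
After line 2 (append adds [74, 87, 72] as single element): lst = [23, 24, 16, 10, [74, 87, 72]]
After line 3 (extend unpacks [53], adds 53): lst = [23, 24, 16, 10, [74, 87, 72], 53]
After line 4: result = len(lst) = 6

[23, 24, 16, 10, [74, 87, 72], 53]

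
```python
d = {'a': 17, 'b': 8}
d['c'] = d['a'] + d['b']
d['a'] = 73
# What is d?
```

After line 1: d = {'a': 17, 'b': 8}
After line 2 (d['c'] = 17 + 8): d = {'a': 17, 'b': 8, 'c': 25}
After line 3: d = {'a': 73, 'b': 8, 'c': 25}

{'a': 73, 'b': 8, 'c': 25}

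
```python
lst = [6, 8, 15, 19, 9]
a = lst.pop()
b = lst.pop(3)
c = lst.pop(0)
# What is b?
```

After line 1: lst = [6, 8, 15, 19, 9]
After line 2 (pop() -> a = 9): lst = [6, 8, 15, 19]
After line 3 (pop(3) -> b = 19): lst = [6, 8, 15]
After line 4 (pop(0) -> c = 6): lst = [8, 15]

19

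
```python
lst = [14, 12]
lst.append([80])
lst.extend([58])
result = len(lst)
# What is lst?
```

After line 1: lst = [14, 12]
After line 2 (append adds [80] as single element): lst = [14, 12, [80]]
After line 3 (extend unpacks [58], adds 58): lst = [14, 12, [80], 58]
After line 4: result = len(lst) = 4

[14, 12, [80], 58]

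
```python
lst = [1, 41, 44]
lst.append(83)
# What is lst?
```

[1, 41, 44, 83]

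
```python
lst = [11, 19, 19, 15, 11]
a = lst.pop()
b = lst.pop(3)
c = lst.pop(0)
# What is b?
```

After line 1: lst = [11, 19, 19, 15, 11]
After line 2 (pop() -> a = 11): lst = [11, 19, 19, 15]
After line 3 (pop(3) -> b = 15): lst = [11, 19, 19]
After line 4 (pop(0) -> c = 11): lst = [19, 19]

15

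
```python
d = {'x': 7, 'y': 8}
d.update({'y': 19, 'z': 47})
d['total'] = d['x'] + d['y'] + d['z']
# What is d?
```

After line 1: d = {'x': 7, 'y': 8}
After line 2 (y overwritten, z added): d = {'x': 7, 'y': 19, 'z': 47}
After line 3 (total = 7 + 19 + 47 = 73): d = {'x': 7, 'y': 19, 'z': 47, 'total': 73}

{'x': 7, 'y': 19, 'z': 47, 'total': 73}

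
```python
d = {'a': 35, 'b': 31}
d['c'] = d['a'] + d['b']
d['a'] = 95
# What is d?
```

After line 1: d = {'a': 35, 'b': 31}
After line 2 (d['c'] = 35 + 31): d = {'a': 35, 'b': 31, 'c': 66}
After line 3: d = {'a': 95, 'b': 31, 'c': 66}

{'a': 95, 'b': 31, 'c': 66}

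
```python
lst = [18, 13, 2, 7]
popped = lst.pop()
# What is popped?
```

7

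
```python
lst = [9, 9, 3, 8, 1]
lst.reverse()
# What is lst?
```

[1, 8, 3, 9, 9]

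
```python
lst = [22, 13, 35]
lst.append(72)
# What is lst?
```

[22, 13, 35, 72]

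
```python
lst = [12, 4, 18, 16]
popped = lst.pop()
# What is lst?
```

[12, 4, 18]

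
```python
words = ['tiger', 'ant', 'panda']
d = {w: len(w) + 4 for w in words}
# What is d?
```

{'tiger': 9, 'ant': 7, 'panda': 9}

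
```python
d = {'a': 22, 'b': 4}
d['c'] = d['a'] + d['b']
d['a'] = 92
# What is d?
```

After line 1: d = {'a': 22, 'b': 4}
After line 2 (d['c'] = 22 + 4): d = {'a': 22, 'b': 4, 'c': 26}
After line 3: d = {'a': 92, 'b': 4, 'c': 26}

{'a': 92, 'b': 4, 'c': 26}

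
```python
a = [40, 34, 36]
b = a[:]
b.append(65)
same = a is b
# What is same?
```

After line 1: a = [40, 34, 36]
After line 2 (b = a[:] is a shallow copy, new object): a = [40, 34, 36], b = [40, 34, 36]
After line 3 (append only mutates b): a = [40, 34, 36], b = [40, 34, 36, 65]
After line 4 (same = a is b; different objects -> False): same = False

False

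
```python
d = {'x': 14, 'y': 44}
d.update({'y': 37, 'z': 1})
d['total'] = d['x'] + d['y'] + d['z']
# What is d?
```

After line 1: d = {'x': 14, 'y': 44}
After line 2 (y overwritten, z added): d = {'x': 14, 'y': 37, 'z': 1}
After line 3 (total = 14 + 37 + 1 = 52): d = {'x': 14, 'y': 37, 'z': 1, 'total': 52}

{'x': 14, 'y': 37, 'z': 1, 'total': 52}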